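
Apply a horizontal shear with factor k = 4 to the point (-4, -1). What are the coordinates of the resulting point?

Shear matrix for horizontal shear with factor k = 4:
[[1, 4], [0, 1]]
Result: (-4, -1) → (-8, -1)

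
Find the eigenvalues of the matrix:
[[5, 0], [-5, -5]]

Characteristic equation: det(A - λI) = 0
λ² - (trace)λ + (det) = 0
trace = 5 + -5 = 0, det = (5)(-5) - (0)(-5) = -25
λ² - (0)λ + (-25) = 0
λ = (0 ± √((0)² - 4·(-25))) / 2 = (0 ± √100) / 2
Solving: λ = -5, 5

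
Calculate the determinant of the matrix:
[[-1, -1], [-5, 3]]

For a 2×2 matrix [[a, b], [c, d]], det = ad - bc
det = (-1)(3) - (-1)(-5) = -3 - 5 = -8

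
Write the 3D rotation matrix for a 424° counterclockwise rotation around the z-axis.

Rotation matrix for counterclockwise 424° around z-axis:
cos(424°) = 0.4384, sin(424°) = 0.8988
Result: [[0.4384, -0.8988, 0], [0.8988, 0.4384, 0], [0, 0, 1]]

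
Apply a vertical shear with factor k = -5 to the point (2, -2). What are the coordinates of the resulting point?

Shear matrix for vertical shear with factor k = -5:
[[1, 0], [-5, 1]]
Result: (2, -2) → (2, -12)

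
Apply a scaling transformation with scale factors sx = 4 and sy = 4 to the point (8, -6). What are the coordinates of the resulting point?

Scaling matrix:
[[4, 0], [0, 4]]
Result: (8 × 4, -6 × 4) = (32, -24)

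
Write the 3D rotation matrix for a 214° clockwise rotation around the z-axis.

Rotation matrix for clockwise 214° around z-axis:
A clockwise rotation by 214° is a counterclockwise rotation by -214°.
cos(-214°) = -0.8290, sin(-214°) = 0.5592
Result: [[-0.8290, -0.5592, 0], [0.5592, -0.8290, 0], [0, 0, 1]]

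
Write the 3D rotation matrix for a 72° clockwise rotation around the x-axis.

Rotation matrix for clockwise 72° around x-axis:
A clockwise rotation by 72° is a counterclockwise rotation by -72°.
cos(-72°) = 0.3090, sin(-72°) = -0.9511
Result: [[1, 0, 0], [0, 0.3090, 0.9511], [0, -0.9511, 0.3090]]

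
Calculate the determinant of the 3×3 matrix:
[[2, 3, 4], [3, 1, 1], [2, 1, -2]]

Expansion along first row:
det = 2·det([[1,1],[1,-2]]) - 3·det([[3,1],[2,-2]]) + 4·det([[3,1],[2,1]])
    = 2·(1·-2 - 1·1) - 3·(3·-2 - 1·2) + 4·(3·1 - 1·2)
    = 2·-3 - 3·-8 + 4·1
    = -6 + 24 + 4 = 22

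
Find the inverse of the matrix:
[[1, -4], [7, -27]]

For [[a,b],[c,d]], inverse = (1/det)·[[d,-b],[-c,a]]
det = (1)(-27) - (-4)(7) = -27 - -28 = 1
Inverse = [[-27, 4], [-7, 1]]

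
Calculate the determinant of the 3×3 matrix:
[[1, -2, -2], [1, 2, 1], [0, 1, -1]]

Expansion along first row:
det = 1·det([[2,1],[1,-1]]) - -2·det([[1,1],[0,-1]]) + -2·det([[1,2],[0,1]])
    = 1·(2·-1 - 1·1) - -2·(1·-1 - 1·0) + -2·(1·1 - 2·0)
    = 1·-3 - -2·-1 + -2·1
    = -3 + -2 + -2 = -7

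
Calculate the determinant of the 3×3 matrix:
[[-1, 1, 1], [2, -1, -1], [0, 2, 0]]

Expansion along first row:
det = -1·det([[-1,-1],[2,0]]) - 1·det([[2,-1],[0,0]]) + 1·det([[2,-1],[0,2]])
    = -1·(-1·0 - -1·2) - 1·(2·0 - -1·0) + 1·(2·2 - -1·0)
    = -1·2 - 1·0 + 1·4
    = -2 + 0 + 4 = 2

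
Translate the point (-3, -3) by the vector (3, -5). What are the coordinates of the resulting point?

Translation by (3, -5) (homogeneous matrix [[1, 0, 3], [0, 1, -5], [0, 0, 1]]):
x' = -3 + 3 = 0
y' = -3 + -5 = -8
Result: (0, -8)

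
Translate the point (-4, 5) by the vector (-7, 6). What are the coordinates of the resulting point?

Translation by (-7, 6) (homogeneous matrix [[1, 0, -7], [0, 1, 6], [0, 0, 1]]):
x' = -4 + -7 = -11
y' = 5 + 6 = 11
Result: (-11, 11)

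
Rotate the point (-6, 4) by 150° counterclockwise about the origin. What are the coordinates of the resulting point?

Rotation matrix for 150°: [[cos 150°, -sin 150°], [sin 150°, cos 150°]] ≈ [[-0.866025, -0.500000], [0.500000, -0.866025]]
[[-0.866025, -0.500000], [0.500000, -0.866025]] × [-6, 4]ᵀ ≈ [3.1962, -6.4641]ᵀ
Result: (3.1962, -6.4641)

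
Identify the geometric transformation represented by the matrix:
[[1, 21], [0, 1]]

This matrix represents: horizontal shear with factor 21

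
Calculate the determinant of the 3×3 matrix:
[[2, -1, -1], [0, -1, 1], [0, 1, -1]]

Expansion along first row:
det = 2·det([[-1,1],[1,-1]]) - -1·det([[0,1],[0,-1]]) + -1·det([[0,-1],[0,1]])
    = 2·(-1·-1 - 1·1) - -1·(0·-1 - 1·0) + -1·(0·1 - -1·0)
    = 2·0 - -1·0 + -1·0
    = 0 + 0 + 0 = 0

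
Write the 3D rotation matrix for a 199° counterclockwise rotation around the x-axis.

Rotation matrix for counterclockwise 199° around x-axis:
cos(199°) = -0.9455, sin(199°) = -0.3256
Result: [[1, 0, 0], [0, -0.9455, 0.3256], [0, -0.3256, -0.9455]]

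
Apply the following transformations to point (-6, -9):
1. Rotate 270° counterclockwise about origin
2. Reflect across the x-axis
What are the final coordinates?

Step 1: Rotate 270° → (-9, 6)
Step 2: Reflect across x-axis → (-9, -6)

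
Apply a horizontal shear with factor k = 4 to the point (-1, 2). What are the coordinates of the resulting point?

Shear matrix for horizontal shear with factor k = 4:
[[1, 4], [0, 1]]
Result: (-1, 2) → (7, 2)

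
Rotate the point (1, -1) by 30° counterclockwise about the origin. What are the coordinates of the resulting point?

Rotation matrix for 30°: [[cos 30°, -sin 30°], [sin 30°, cos 30°]] ≈ [[0.866025, -0.500000], [0.500000, 0.866025]]
[[0.866025, -0.500000], [0.500000, 0.866025]] × [1, -1]ᵀ ≈ [1.3660, -0.3660]ᵀ
Result: (1.3660, -0.3660)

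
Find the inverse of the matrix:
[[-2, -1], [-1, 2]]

For [[a,b],[c,d]], inverse = (1/det)·[[d,-b],[-c,a]]
det = (-2)(2) - (-1)(-1) = -4 - 1 = -5
Inverse = (1/-5)·[[2, 1], [1, -2]]
= [[-2/5, -1/5], [-1/5, 2/5]]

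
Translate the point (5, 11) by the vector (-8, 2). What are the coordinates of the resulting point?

Translation by (-8, 2) (homogeneous matrix [[1, 0, -8], [0, 1, 2], [0, 0, 1]]):
x' = 5 + -8 = -3
y' = 11 + 2 = 13
Result: (-3, 13)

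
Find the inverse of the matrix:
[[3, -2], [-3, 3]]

For [[a,b],[c,d]], inverse = (1/det)·[[d,-b],[-c,a]]
det = (3)(3) - (-2)(-3) = 9 - 6 = 3
Inverse = (1/3)·[[3, 2], [3, 3]]
= [[1, 2/3], [1, 1]]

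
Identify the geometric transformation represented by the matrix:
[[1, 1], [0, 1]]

This matrix represents: horizontal shear with factor 1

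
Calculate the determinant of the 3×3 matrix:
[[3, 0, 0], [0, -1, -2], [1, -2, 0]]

Expansion along first row:
det = 3·det([[-1,-2],[-2,0]]) - 0·det([[0,-2],[1,0]]) + 0·det([[0,-1],[1,-2]])
    = 3·(-1·0 - -2·-2) - 0·(0·0 - -2·1) + 0·(0·-2 - -1·1)
    = 3·-4 - 0·2 + 0·1
    = -12 + 0 + 0 = -12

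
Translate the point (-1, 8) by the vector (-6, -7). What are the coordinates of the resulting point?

Translation by (-6, -7) (homogeneous matrix [[1, 0, -6], [0, 1, -7], [0, 0, 1]]):
x' = -1 + -6 = -7
y' = 8 + -7 = 1
Result: (-7, 1)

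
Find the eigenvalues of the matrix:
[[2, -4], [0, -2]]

Characteristic equation: det(A - λI) = 0
λ² - (trace)λ + (det) = 0
trace = 2 + -2 = 0, det = (2)(-2) - (-4)(0) = -4
λ² - (0)λ + (-4) = 0
λ = (0 ± √((0)² - 4·(-4))) / 2 = (0 ± √16) / 2
Solving: λ = -2, 2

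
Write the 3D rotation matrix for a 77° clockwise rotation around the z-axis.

Rotation matrix for clockwise 77° around z-axis:
A clockwise rotation by 77° is a counterclockwise rotation by -77°.
cos(-77°) = 0.2250, sin(-77°) = -0.9744
Result: [[0.2250, 0.9744, 0], [-0.9744, 0.2250, 0], [0, 0, 1]]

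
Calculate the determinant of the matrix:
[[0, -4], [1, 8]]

For a 2×2 matrix [[a, b], [c, d]], det = ad - bc
det = (0)(8) - (-4)(1) = 0 - -4 = 4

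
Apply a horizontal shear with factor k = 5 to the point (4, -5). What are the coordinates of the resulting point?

Shear matrix for horizontal shear with factor k = 5:
[[1, 5], [0, 1]]
Result: (4, -5) → (-21, -5)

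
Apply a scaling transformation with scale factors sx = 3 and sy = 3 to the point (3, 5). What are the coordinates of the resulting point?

Scaling matrix:
[[3, 0], [0, 3]]
Result: (3 × 3, 5 × 3) = (9, 15)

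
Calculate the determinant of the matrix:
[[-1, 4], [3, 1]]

For a 2×2 matrix [[a, b], [c, d]], det = ad - bc
det = (-1)(1) - (4)(3) = -1 - 12 = -13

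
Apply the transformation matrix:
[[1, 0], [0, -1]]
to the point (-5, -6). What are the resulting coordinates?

Matrix multiplication:
[[1, 0], [0, -1]] × [-5, -6]ᵀ
= [(1)(-5) + (0)(-6), (0)(-5) + (-1)(-6)]ᵀ
= [-5, 6]ᵀ
Result: (-5, 6)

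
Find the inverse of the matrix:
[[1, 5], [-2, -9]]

For [[a,b],[c,d]], inverse = (1/det)·[[d,-b],[-c,a]]
det = (1)(-9) - (5)(-2) = -9 - -10 = 1
Inverse = [[-9, -5], [2, 1]]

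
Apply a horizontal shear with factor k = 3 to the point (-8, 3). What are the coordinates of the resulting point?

Shear matrix for horizontal shear with factor k = 3:
[[1, 3], [0, 1]]
Result: (-8, 3) → (1, 3)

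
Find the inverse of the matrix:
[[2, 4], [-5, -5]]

For [[a,b],[c,d]], inverse = (1/det)·[[d,-b],[-c,a]]
det = (2)(-5) - (4)(-5) = -10 - -20 = 10
Inverse = (1/10)·[[-5, -4], [5, 2]]
= [[-1/2, -2/5], [1/2, 1/5]]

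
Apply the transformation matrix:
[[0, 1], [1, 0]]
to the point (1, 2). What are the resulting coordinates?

Matrix multiplication:
[[0, 1], [1, 0]] × [1, 2]ᵀ
= [(0)(1) + (1)(2), (1)(1) + (0)(2)]ᵀ
= [2, 1]ᵀ
Result: (2, 1)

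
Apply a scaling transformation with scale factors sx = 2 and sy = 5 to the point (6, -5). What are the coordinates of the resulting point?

Scaling matrix:
[[2, 0], [0, 5]]
Result: (6 × 2, -5 × 5) = (12, -25)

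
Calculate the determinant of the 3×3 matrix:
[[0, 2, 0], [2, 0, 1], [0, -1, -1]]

Expansion along first row:
det = 0·det([[0,1],[-1,-1]]) - 2·det([[2,1],[0,-1]]) + 0·det([[2,0],[0,-1]])
    = 0·(0·-1 - 1·-1) - 2·(2·-1 - 1·0) + 0·(2·-1 - 0·0)
    = 0·1 - 2·-2 + 0·-2
    = 0 + 4 + 0 = 4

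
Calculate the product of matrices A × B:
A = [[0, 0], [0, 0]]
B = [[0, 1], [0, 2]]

Matrix multiplication:
C[0][0] = 0×0 + 0×0 = 0
C[0][1] = 0×1 + 0×2 = 0
C[1][0] = 0×0 + 0×0 = 0
C[1][1] = 0×1 + 0×2 = 0
Result: [[0, 0], [0, 0]]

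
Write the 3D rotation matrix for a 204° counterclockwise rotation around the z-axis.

Rotation matrix for counterclockwise 204° around z-axis:
cos(204°) = -0.9135, sin(204°) = -0.4067
Result: [[-0.9135, 0.4067, 0], [-0.4067, -0.9135, 0], [0, 0, 1]]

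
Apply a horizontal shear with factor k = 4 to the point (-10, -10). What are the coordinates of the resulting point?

Shear matrix for horizontal shear with factor k = 4:
[[1, 4], [0, 1]]
Result: (-10, -10) → (-50, -10)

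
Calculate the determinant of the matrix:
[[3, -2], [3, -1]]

For a 2×2 matrix [[a, b], [c, d]], det = ad - bc
det = (3)(-1) - (-2)(3) = -3 - -6 = 3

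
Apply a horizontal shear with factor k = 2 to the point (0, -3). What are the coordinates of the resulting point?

Shear matrix for horizontal shear with factor k = 2:
[[1, 2], [0, 1]]
Result: (0, -3) → (-6, -3)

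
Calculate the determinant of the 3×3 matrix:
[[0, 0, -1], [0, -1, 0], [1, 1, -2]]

Expansion along first row:
det = 0·det([[-1,0],[1,-2]]) - 0·det([[0,0],[1,-2]]) + -1·det([[0,-1],[1,1]])
    = 0·(-1·-2 - 0·1) - 0·(0·-2 - 0·1) + -1·(0·1 - -1·1)
    = 0·2 - 0·0 + -1·1
    = 0 + 0 + -1 = -1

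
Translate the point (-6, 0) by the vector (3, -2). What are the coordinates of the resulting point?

Translation by (3, -2) (homogeneous matrix [[1, 0, 3], [0, 1, -2], [0, 0, 1]]):
x' = -6 + 3 = -3
y' = 0 + -2 = -2
Result: (-3, -2)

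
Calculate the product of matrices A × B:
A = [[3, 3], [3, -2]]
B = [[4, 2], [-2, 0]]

Matrix multiplication:
C[0][0] = 3×4 + 3×-2 = 6
C[0][1] = 3×2 + 3×0 = 6
C[1][0] = 3×4 + -2×-2 = 16
C[1][1] = 3×2 + -2×0 = 6
Result: [[6, 6], [16, 6]]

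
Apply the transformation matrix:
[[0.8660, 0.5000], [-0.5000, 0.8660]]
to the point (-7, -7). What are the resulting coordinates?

Matrix multiplication:
[[0.8660, 0.5000], [-0.5000, 0.8660]] × [-7, -7]ᵀ
= [(0.8660)(-7) + (0.5000)(-7), (-0.5000)(-7) + (0.8660)(-7)]ᵀ
= [-9.5620, -2.5620]ᵀ
Result: (-9.5620, -2.5620)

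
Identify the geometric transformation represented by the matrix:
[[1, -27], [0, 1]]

This matrix represents: horizontal shear with factor -27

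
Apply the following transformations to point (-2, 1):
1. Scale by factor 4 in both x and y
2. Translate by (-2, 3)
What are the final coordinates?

Step 1: Scale (-2, 1) by 4 → (-8, 4)
Step 2: Translate by (-2, 3) → (-10, 7)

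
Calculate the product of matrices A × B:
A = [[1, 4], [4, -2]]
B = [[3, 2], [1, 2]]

Matrix multiplication:
C[0][0] = 1×3 + 4×1 = 7
C[0][1] = 1×2 + 4×2 = 10
C[1][0] = 4×3 + -2×1 = 10
C[1][1] = 4×2 + -2×2 = 4
Result: [[7, 10], [10, 4]]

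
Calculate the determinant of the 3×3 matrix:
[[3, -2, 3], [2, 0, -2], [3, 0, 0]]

Expansion along first row:
det = 3·det([[0,-2],[0,0]]) - -2·det([[2,-2],[3,0]]) + 3·det([[2,0],[3,0]])
    = 3·(0·0 - -2·0) - -2·(2·0 - -2·3) + 3·(2·0 - 0·3)
    = 3·0 - -2·6 + 3·0
    = 0 + 12 + 0 = 12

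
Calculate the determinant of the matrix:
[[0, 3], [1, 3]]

For a 2×2 matrix [[a, b], [c, d]], det = ad - bc
det = (0)(3) - (3)(1) = 0 - 3 = -3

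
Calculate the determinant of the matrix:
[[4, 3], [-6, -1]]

For a 2×2 matrix [[a, b], [c, d]], det = ad - bc
det = (4)(-1) - (3)(-6) = -4 - -18 = 14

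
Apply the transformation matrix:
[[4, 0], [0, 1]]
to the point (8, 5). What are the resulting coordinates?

Matrix multiplication:
[[4, 0], [0, 1]] × [8, 5]ᵀ
= [(4)(8) + (0)(5), (0)(8) + (1)(5)]ᵀ
= [32, 5]ᵀ
Result: (32, 5)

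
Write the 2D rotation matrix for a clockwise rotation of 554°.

Rotation matrix formula: [[cos θ, -sin θ], [sin θ, cos θ]]
A clockwise rotation by 554° is equivalent to a counterclockwise rotation by -554°.
For θ = -554°:
cos(-554°) = -0.9703
sin(-554°) = 0.2419
Result: [[-0.9703, -0.2419], [0.2419, -0.9703]]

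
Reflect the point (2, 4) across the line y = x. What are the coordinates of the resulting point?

Reflection across line y = x: (2, 4) → (4, 2)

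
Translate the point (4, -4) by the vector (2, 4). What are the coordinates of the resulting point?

Translation by (2, 4) (homogeneous matrix [[1, 0, 2], [0, 1, 4], [0, 0, 1]]):
x' = 4 + 2 = 6
y' = -4 + 4 = 0
Result: (6, 0)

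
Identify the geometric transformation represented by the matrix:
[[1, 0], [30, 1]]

This matrix represents: vertical shear with factor 30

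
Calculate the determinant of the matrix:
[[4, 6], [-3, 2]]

For a 2×2 matrix [[a, b], [c, d]], det = ad - bc
det = (4)(2) - (6)(-3) = 8 - -18 = 26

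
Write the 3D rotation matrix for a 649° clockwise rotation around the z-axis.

Rotation matrix for clockwise 649° around z-axis:
A clockwise rotation by 649° is a counterclockwise rotation by -649°.
cos(-649°) = 0.3256, sin(-649°) = 0.9455
Result: [[0.3256, -0.9455, 0], [0.9455, 0.3256, 0], [0, 0, 1]]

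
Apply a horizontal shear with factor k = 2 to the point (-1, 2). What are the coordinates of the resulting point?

Shear matrix for horizontal shear with factor k = 2:
[[1, 2], [0, 1]]
Result: (-1, 2) → (3, 2)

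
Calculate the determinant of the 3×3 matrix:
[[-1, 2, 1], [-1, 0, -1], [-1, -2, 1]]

Expansion along first row:
det = -1·det([[0,-1],[-2,1]]) - 2·det([[-1,-1],[-1,1]]) + 1·det([[-1,0],[-1,-2]])
    = -1·(0·1 - -1·-2) - 2·(-1·1 - -1·-1) + 1·(-1·-2 - 0·-1)
    = -1·-2 - 2·-2 + 1·2
    = 2 + 4 + 2 = 8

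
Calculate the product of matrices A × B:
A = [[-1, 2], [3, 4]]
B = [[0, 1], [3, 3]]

Matrix multiplication:
C[0][0] = -1×0 + 2×3 = 6
C[0][1] = -1×1 + 2×3 = 5
C[1][0] = 3×0 + 4×3 = 12
C[1][1] = 3×1 + 4×3 = 15
Result: [[6, 5], [12, 15]]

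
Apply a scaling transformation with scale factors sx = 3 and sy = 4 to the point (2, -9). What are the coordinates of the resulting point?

Scaling matrix:
[[3, 0], [0, 4]]
Result: (2 × 3, -9 × 4) = (6, -36)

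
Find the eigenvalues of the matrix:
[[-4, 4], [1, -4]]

Characteristic equation: det(A - λI) = 0
λ² - (trace)λ + (det) = 0
trace = -4 + -4 = -8, det = (-4)(-4) - (4)(1) = 12
λ² - (-8)λ + (12) = 0
λ = (-8 ± √((-8)² - 4·(12))) / 2 = (-8 ± √16) / 2
Solving: λ = -6, -2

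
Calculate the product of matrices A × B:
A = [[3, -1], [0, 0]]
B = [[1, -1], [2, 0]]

Matrix multiplication:
C[0][0] = 3×1 + -1×2 = 1
C[0][1] = 3×-1 + -1×0 = -3
C[1][0] = 0×1 + 0×2 = 0
C[1][1] = 0×-1 + 0×0 = 0
Result: [[1, -3], [0, 0]]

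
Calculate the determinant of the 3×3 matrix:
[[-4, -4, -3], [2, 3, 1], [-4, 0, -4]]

Expansion along first row:
det = -4·det([[3,1],[0,-4]]) - -4·det([[2,1],[-4,-4]]) + -3·det([[2,3],[-4,0]])
    = -4·(3·-4 - 1·0) - -4·(2·-4 - 1·-4) + -3·(2·0 - 3·-4)
    = -4·-12 - -4·-4 + -3·12
    = 48 + -16 + -36 = -4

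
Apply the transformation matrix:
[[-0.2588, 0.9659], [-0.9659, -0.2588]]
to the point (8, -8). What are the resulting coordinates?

Matrix multiplication:
[[-0.2588, 0.9659], [-0.9659, -0.2588]] × [8, -8]ᵀ
= [(-0.2588)(8) + (0.9659)(-8), (-0.9659)(8) + (-0.2588)(-8)]ᵀ
= [-9.7976, -5.6568]ᵀ
Result: (-9.7976, -5.6568)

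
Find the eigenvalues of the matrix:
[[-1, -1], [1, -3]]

Characteristic equation: det(A - λI) = 0
λ² - (trace)λ + (det) = 0
trace = -1 + -3 = -4, det = (-1)(-3) - (-1)(1) = 4
λ² - (-4)λ + (4) = 0
λ = (-4 ± √((-4)² - 4·(4))) / 2 = (-4 ± √0) / 2
Solving: λ = -2, -2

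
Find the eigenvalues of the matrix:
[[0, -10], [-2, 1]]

Characteristic equation: det(A - λI) = 0
λ² - (trace)λ + (det) = 0
trace = 0 + 1 = 1, det = (0)(1) - (-10)(-2) = -20
λ² - (1)λ + (-20) = 0
λ = (1 ± √((1)² - 4·(-20))) / 2 = (1 ± √81) / 2
Solving: λ = -4, 5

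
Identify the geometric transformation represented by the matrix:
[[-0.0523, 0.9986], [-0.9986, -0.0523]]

This matrix represents: rotation by 267° counterclockwise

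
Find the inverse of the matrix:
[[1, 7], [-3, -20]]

For [[a,b],[c,d]], inverse = (1/det)·[[d,-b],[-c,a]]
det = (1)(-20) - (7)(-3) = -20 - -21 = 1
Inverse = [[-20, -7], [3, 1]]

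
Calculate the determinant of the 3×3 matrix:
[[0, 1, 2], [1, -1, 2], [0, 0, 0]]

Expansion along first row:
det = 0·det([[-1,2],[0,0]]) - 1·det([[1,2],[0,0]]) + 2·det([[1,-1],[0,0]])
    = 0·(-1·0 - 2·0) - 1·(1·0 - 2·0) + 2·(1·0 - -1·0)
    = 0·0 - 1·0 + 2·0
    = 0 + 0 + 0 = 0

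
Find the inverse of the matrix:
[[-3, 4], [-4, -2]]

For [[a,b],[c,d]], inverse = (1/det)·[[d,-b],[-c,a]]
det = (-3)(-2) - (4)(-4) = 6 - -16 = 22
Inverse = (1/22)·[[-2, -4], [4, -3]]
= [[-1/11, -2/11], [2/11, -3/22]]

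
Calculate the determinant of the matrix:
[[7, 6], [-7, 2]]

For a 2×2 matrix [[a, b], [c, d]], det = ad - bc
det = (7)(2) - (6)(-7) = 14 - -42 = 56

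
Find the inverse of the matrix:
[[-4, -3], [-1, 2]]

For [[a,b],[c,d]], inverse = (1/det)·[[d,-b],[-c,a]]
det = (-4)(2) - (-3)(-1) = -8 - 3 = -11
Inverse = (1/-11)·[[2, 3], [1, -4]]
= [[-2/11, -3/11], [-1/11, 4/11]]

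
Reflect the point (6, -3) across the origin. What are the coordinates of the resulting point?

Reflection across origin: (6, -3) → (-6, 3)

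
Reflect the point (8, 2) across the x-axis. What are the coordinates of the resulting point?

Reflection across x-axis: (8, 2) → (8, -2)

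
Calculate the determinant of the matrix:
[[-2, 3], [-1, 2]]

For a 2×2 matrix [[a, b], [c, d]], det = ad - bc
det = (-2)(2) - (3)(-1) = -4 - -3 = -1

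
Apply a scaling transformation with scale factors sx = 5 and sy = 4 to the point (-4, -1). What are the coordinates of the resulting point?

Scaling matrix:
[[5, 0], [0, 4]]
Result: (-4 × 5, -1 × 4) = (-20, -4)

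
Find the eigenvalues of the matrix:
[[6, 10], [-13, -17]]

Characteristic equation: det(A - λI) = 0
λ² - (trace)λ + (det) = 0
trace = 6 + -17 = -11, det = (6)(-17) - (10)(-13) = 28
λ² - (-11)λ + (28) = 0
λ = (-11 ± √((-11)² - 4·(28))) / 2 = (-11 ± √9) / 2
Solving: λ = -7, -4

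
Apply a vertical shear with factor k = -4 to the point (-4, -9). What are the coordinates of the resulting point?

Shear matrix for vertical shear with factor k = -4:
[[1, 0], [-4, 1]]
Result: (-4, -9) → (-4, 7)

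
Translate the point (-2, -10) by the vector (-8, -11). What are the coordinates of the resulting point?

Translation by (-8, -11) (homogeneous matrix [[1, 0, -8], [0, 1, -11], [0, 0, 1]]):
x' = -2 + -8 = -10
y' = -10 + -11 = -21
Result: (-10, -21)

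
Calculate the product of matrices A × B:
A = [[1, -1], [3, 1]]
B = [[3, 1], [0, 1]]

Matrix multiplication:
C[0][0] = 1×3 + -1×0 = 3
C[0][1] = 1×1 + -1×1 = 0
C[1][0] = 3×3 + 1×0 = 9
C[1][1] = 3×1 + 1×1 = 4
Result: [[3, 0], [9, 4]]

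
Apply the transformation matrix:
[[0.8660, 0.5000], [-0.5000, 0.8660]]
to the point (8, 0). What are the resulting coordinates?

Matrix multiplication:
[[0.8660, 0.5000], [-0.5000, 0.8660]] × [8, 0]ᵀ
= [(0.8660)(8) + (0.5000)(0), (-0.5000)(8) + (0.8660)(0)]ᵀ
= [6.9280, -4]ᵀ
Result: (6.9280, -4)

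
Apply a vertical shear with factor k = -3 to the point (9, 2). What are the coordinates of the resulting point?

Shear matrix for vertical shear with factor k = -3:
[[1, 0], [-3, 1]]
Result: (9, 2) → (9, -25)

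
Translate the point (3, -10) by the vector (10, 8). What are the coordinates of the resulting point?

Translation by (10, 8) (homogeneous matrix [[1, 0, 10], [0, 1, 8], [0, 0, 1]]):
x' = 3 + 10 = 13
y' = -10 + 8 = -2
Result: (13, -2)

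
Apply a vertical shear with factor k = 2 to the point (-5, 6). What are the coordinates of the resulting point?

Shear matrix for vertical shear with factor k = 2:
[[1, 0], [2, 1]]
Result: (-5, 6) → (-5, -4)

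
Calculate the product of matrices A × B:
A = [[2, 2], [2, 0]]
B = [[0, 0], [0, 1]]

Matrix multiplication:
C[0][0] = 2×0 + 2×0 = 0
C[0][1] = 2×0 + 2×1 = 2
C[1][0] = 2×0 + 0×0 = 0
C[1][1] = 2×0 + 0×1 = 0
Result: [[0, 2], [0, 0]]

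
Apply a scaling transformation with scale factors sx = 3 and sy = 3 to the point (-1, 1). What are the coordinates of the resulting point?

Scaling matrix:
[[3, 0], [0, 3]]
Result: (-1 × 3, 1 × 3) = (-3, 3)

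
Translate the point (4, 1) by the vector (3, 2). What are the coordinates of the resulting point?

Translation by (3, 2) (homogeneous matrix [[1, 0, 3], [0, 1, 2], [0, 0, 1]]):
x' = 4 + 3 = 7
y' = 1 + 2 = 3
Result: (7, 3)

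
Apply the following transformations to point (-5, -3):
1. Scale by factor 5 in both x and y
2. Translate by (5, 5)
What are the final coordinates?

Step 1: Scale (-5, -3) by 5 → (-25, -15)
Step 2: Translate by (5, 5) → (-20, -10)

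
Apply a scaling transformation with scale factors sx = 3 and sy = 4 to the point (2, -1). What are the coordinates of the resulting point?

Scaling matrix:
[[3, 0], [0, 4]]
Result: (2 × 3, -1 × 4) = (6, -4)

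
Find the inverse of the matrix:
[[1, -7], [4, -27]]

For [[a,b],[c,d]], inverse = (1/det)·[[d,-b],[-c,a]]
det = (1)(-27) - (-7)(4) = -27 - -28 = 1
Inverse = [[-27, 7], [-4, 1]]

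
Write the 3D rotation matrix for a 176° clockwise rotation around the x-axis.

Rotation matrix for clockwise 176° around x-axis:
A clockwise rotation by 176° is a counterclockwise rotation by -176°.
cos(-176°) = -0.9976, sin(-176°) = -0.0698
Result: [[1, 0, 0], [0, -0.9976, 0.0698], [0, -0.0698, -0.9976]]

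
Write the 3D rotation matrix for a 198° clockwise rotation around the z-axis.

Rotation matrix for clockwise 198° around z-axis:
A clockwise rotation by 198° is a counterclockwise rotation by -198°.
cos(-198°) = -0.9511, sin(-198°) = 0.3090
Result: [[-0.9511, -0.3090, 0], [0.3090, -0.9511, 0], [0, 0, 1]]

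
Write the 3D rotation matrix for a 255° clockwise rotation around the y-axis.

Rotation matrix for clockwise 255° around y-axis:
A clockwise rotation by 255° is a counterclockwise rotation by -255°.
cos(-255°) = -0.2588, sin(-255°) = 0.9659
Result: [[-0.2588, 0, 0.9659], [0, 1, 0], [-0.9659, 0, -0.2588]]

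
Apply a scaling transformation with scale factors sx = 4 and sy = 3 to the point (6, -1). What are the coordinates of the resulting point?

Scaling matrix:
[[4, 0], [0, 3]]
Result: (6 × 4, -1 × 3) = (24, -3)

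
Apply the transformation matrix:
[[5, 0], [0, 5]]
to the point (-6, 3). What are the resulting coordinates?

Matrix multiplication:
[[5, 0], [0, 5]] × [-6, 3]ᵀ
= [(5)(-6) + (0)(3), (0)(-6) + (5)(3)]ᵀ
= [-30, 15]ᵀ
Result: (-30, 15)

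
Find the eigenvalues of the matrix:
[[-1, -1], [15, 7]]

Characteristic equation: det(A - λI) = 0
λ² - (trace)λ + (det) = 0
trace = -1 + 7 = 6, det = (-1)(7) - (-1)(15) = 8
λ² - (6)λ + (8) = 0
λ = (6 ± √((6)² - 4·(8))) / 2 = (6 ± √4) / 2
Solving: λ = 2, 4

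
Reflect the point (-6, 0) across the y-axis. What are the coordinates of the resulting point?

Reflection across y-axis: (-6, 0) → (6, 0)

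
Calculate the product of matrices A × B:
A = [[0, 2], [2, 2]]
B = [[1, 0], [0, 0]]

Matrix multiplication:
C[0][0] = 0×1 + 2×0 = 0
C[0][1] = 0×0 + 2×0 = 0
C[1][0] = 2×1 + 2×0 = 2
C[1][1] = 2×0 + 2×0 = 0
Result: [[0, 0], [2, 0]]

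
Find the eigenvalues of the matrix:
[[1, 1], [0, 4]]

Characteristic equation: det(A - λI) = 0
λ² - (trace)λ + (det) = 0
trace = 1 + 4 = 5, det = (1)(4) - (1)(0) = 4
λ² - (5)λ + (4) = 0
λ = (5 ± √((5)² - 4·(4))) / 2 = (5 ± √9) / 2
Solving: λ = 1, 4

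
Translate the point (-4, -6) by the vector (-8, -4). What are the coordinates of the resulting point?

Translation by (-8, -4) (homogeneous matrix [[1, 0, -8], [0, 1, -4], [0, 0, 1]]):
x' = -4 + -8 = -12
y' = -6 + -4 = -10
Result: (-12, -10)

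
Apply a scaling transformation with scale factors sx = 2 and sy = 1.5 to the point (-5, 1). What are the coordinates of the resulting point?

Scaling matrix:
[[2, 0], [0, 1.50]]
Result: (-5 × 2, 1 × 1.5) = (-10, 1.5)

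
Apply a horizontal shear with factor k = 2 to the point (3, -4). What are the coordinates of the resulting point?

Shear matrix for horizontal shear with factor k = 2:
[[1, 2], [0, 1]]
Result: (3, -4) → (-5, -4)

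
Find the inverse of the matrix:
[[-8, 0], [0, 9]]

For [[a,b],[c,d]], inverse = (1/det)·[[d,-b],[-c,a]]
det = (-8)(9) - (0)(0) = -72 - 0 = -72
Inverse = (1/-72)·[[9, 0], [0, -8]]
= [[-1/8, 0], [0, 1/9]]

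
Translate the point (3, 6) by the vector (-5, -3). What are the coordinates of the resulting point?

Translation by (-5, -3) (homogeneous matrix [[1, 0, -5], [0, 1, -3], [0, 0, 1]]):
x' = 3 + -5 = -2
y' = 6 + -3 = 3
Result: (-2, 3)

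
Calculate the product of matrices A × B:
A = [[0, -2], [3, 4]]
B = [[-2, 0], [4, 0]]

Matrix multiplication:
C[0][0] = 0×-2 + -2×4 = -8
C[0][1] = 0×0 + -2×0 = 0
C[1][0] = 3×-2 + 4×4 = 10
C[1][1] = 3×0 + 4×0 = 0
Result: [[-8, 0], [10, 0]]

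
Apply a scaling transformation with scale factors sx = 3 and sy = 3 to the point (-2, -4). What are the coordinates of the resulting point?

Scaling matrix:
[[3, 0], [0, 3]]
Result: (-2 × 3, -4 × 3) = (-6, -12)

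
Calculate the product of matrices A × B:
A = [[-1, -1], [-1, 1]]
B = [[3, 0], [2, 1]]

Matrix multiplication:
C[0][0] = -1×3 + -1×2 = -5
C[0][1] = -1×0 + -1×1 = -1
C[1][0] = -1×3 + 1×2 = -1
C[1][1] = -1×0 + 1×1 = 1
Result: [[-5, -1], [-1, 1]]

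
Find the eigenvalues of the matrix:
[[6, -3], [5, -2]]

Characteristic equation: det(A - λI) = 0
λ² - (trace)λ + (det) = 0
trace = 6 + -2 = 4, det = (6)(-2) - (-3)(5) = 3
λ² - (4)λ + (3) = 0
λ = (4 ± √((4)² - 4·(3))) / 2 = (4 ± √4) / 2
Solving: λ = 1, 3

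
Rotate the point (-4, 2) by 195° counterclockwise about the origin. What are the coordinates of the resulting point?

Rotation matrix for 195°: [[cos 195°, -sin 195°], [sin 195°, cos 195°]] ≈ [[-0.965926, 0.258819], [-0.258819, -0.965926]]
[[-0.965926, 0.258819], [-0.258819, -0.965926]] × [-4, 2]ᵀ ≈ [4.3813, -0.8966]ᵀ
Result: (4.3813, -0.8966)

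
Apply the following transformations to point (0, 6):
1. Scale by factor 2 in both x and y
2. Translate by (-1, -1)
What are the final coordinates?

Step 1: Scale (0, 6) by 2 → (0, 12)
Step 2: Translate by (-1, -1) → (-1, 11)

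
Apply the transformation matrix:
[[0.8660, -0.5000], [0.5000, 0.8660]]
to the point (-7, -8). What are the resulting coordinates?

Matrix multiplication:
[[0.8660, -0.5000], [0.5000, 0.8660]] × [-7, -8]ᵀ
= [(0.8660)(-7) + (-0.5000)(-8), (0.5000)(-7) + (0.8660)(-8)]ᵀ
= [-2.0620, -10.4280]ᵀ
Result: (-2.0620, -10.4280)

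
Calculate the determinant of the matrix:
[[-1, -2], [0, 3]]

For a 2×2 matrix [[a, b], [c, d]], det = ad - bc
det = (-1)(3) - (-2)(0) = -3 - 0 = -3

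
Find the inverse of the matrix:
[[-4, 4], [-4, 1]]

For [[a,b],[c,d]], inverse = (1/det)·[[d,-b],[-c,a]]
det = (-4)(1) - (4)(-4) = -4 - -16 = 12
Inverse = (1/12)·[[1, -4], [4, -4]]
= [[1/12, -1/3], [1/3, -1/3]]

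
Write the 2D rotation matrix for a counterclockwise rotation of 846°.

Rotation matrix formula: [[cos θ, -sin θ], [sin θ, cos θ]]
For θ = 846°:
cos(846°) = -0.5878
sin(846°) = 0.8090
Result: [[-0.5878, -0.8090], [0.8090, -0.5878]]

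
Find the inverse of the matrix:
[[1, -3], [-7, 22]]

For [[a,b],[c,d]], inverse = (1/det)·[[d,-b],[-c,a]]
det = (1)(22) - (-3)(-7) = 22 - 21 = 1
Inverse = [[22, 3], [7, 1]]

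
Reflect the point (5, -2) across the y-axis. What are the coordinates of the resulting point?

Reflection across y-axis: (5, -2) → (-5, -2)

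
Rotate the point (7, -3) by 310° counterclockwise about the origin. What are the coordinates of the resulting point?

Rotation matrix for 310°: [[cos 310°, -sin 310°], [sin 310°, cos 310°]] ≈ [[0.642788, 0.766044], [-0.766044, 0.642788]]
[[0.642788, 0.766044], [-0.766044, 0.642788]] × [7, -3]ᵀ ≈ [2.2014, -7.2907]ᵀ
Result: (2.2014, -7.2907)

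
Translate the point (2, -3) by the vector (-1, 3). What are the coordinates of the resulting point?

Translation by (-1, 3) (homogeneous matrix [[1, 0, -1], [0, 1, 3], [0, 0, 1]]):
x' = 2 + -1 = 1
y' = -3 + 3 = 0
Result: (1, 0)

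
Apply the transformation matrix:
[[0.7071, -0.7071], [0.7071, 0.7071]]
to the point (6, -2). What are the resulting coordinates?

Matrix multiplication:
[[0.7071, -0.7071], [0.7071, 0.7071]] × [6, -2]ᵀ
= [(0.7071)(6) + (-0.7071)(-2), (0.7071)(6) + (0.7071)(-2)]ᵀ
= [5.6568, 2.8284]ᵀ
Result: (5.6568, 2.8284)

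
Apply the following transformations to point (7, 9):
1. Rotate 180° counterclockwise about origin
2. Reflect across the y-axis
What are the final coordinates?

Step 1: Rotate 180° → (-7, -9)
Step 2: Reflect across y-axis → (7, -9)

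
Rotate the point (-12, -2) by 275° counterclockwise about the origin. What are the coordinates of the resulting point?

Rotation matrix for 275°: [[cos 275°, -sin 275°], [sin 275°, cos 275°]] ≈ [[0.087156, 0.996195], [-0.996195, 0.087156]]
[[0.087156, 0.996195], [-0.996195, 0.087156]] × [-12, -2]ᵀ ≈ [-3.0383, 11.7800]ᵀ
Result: (-3.0383, 11.7800)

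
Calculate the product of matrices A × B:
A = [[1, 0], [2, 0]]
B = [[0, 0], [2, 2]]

Matrix multiplication:
C[0][0] = 1×0 + 0×2 = 0
C[0][1] = 1×0 + 0×2 = 0
C[1][0] = 2×0 + 0×2 = 0
C[1][1] = 2×0 + 0×2 = 0
Result: [[0, 0], [0, 0]]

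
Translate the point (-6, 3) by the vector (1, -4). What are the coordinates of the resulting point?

Translation by (1, -4) (homogeneous matrix [[1, 0, 1], [0, 1, -4], [0, 0, 1]]):
x' = -6 + 1 = -5
y' = 3 + -4 = -1
Result: (-5, -1)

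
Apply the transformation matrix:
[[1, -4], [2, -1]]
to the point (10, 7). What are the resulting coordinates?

Matrix multiplication:
[[1, -4], [2, -1]] × [10, 7]ᵀ
= [(1)(10) + (-4)(7), (2)(10) + (-1)(7)]ᵀ
= [-18, 13]ᵀ
Result: (-18, 13)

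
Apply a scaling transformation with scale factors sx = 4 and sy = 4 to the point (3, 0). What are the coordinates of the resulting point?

Scaling matrix:
[[4, 0], [0, 4]]
Result: (3 × 4, 0 × 4) = (12, 0)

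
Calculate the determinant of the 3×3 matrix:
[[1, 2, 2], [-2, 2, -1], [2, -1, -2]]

Expansion along first row:
det = 1·det([[2,-1],[-1,-2]]) - 2·det([[-2,-1],[2,-2]]) + 2·det([[-2,2],[2,-1]])
    = 1·(2·-2 - -1·-1) - 2·(-2·-2 - -1·2) + 2·(-2·-1 - 2·2)
    = 1·-5 - 2·6 + 2·-2
    = -5 + -12 + -4 = -21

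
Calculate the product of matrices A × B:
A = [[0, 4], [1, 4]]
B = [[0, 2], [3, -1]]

Matrix multiplication:
C[0][0] = 0×0 + 4×3 = 12
C[0][1] = 0×2 + 4×-1 = -4
C[1][0] = 1×0 + 4×3 = 12
C[1][1] = 1×2 + 4×-1 = -2
Result: [[12, -4], [12, -2]]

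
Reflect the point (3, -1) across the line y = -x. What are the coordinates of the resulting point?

Reflection across line y = -x: (3, -1) → (1, -3)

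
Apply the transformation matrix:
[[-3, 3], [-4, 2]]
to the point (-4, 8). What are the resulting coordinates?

Matrix multiplication:
[[-3, 3], [-4, 2]] × [-4, 8]ᵀ
= [(-3)(-4) + (3)(8), (-4)(-4) + (2)(8)]ᵀ
= [36, 32]ᵀ
Result: (36, 32)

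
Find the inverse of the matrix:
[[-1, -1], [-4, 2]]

For [[a,b],[c,d]], inverse = (1/det)·[[d,-b],[-c,a]]
det = (-1)(2) - (-1)(-4) = -2 - 4 = -6
Inverse = (1/-6)·[[2, 1], [4, -1]]
= [[-1/3, -1/6], [-2/3, 1/6]]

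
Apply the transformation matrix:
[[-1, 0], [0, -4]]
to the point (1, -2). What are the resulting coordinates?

Matrix multiplication:
[[-1, 0], [0, -4]] × [1, -2]ᵀ
= [(-1)(1) + (0)(-2), (0)(1) + (-4)(-2)]ᵀ
= [-1, 8]ᵀ
Result: (-1, 8)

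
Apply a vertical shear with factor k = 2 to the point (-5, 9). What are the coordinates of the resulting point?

Shear matrix for vertical shear with factor k = 2:
[[1, 0], [2, 1]]
Result: (-5, 9) → (-5, -1)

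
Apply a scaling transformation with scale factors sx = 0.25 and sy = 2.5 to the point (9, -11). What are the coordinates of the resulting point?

Scaling matrix:
[[0.25, 0], [0, 2.50]]
Result: (9 × 0.25, -11 × 2.5) = (2.25, -27.5)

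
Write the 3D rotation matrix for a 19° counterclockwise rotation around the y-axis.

Rotation matrix for counterclockwise 19° around y-axis:
cos(19°) = 0.9455, sin(19°) = 0.3256
Result: [[0.9455, 0, 0.3256], [0, 1, 0], [-0.3256, 0, 0.9455]]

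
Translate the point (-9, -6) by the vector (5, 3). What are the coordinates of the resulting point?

Translation by (5, 3) (homogeneous matrix [[1, 0, 5], [0, 1, 3], [0, 0, 1]]):
x' = -9 + 5 = -4
y' = -6 + 3 = -3
Result: (-4, -3)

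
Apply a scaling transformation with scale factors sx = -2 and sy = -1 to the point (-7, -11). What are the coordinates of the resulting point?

Scaling matrix:
[[-2, 0], [0, -1]]
Result: (-7 × -2, -11 × -1) = (14, 11)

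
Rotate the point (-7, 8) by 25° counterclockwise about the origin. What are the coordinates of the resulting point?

Rotation matrix for 25°: [[cos 25°, -sin 25°], [sin 25°, cos 25°]] ≈ [[0.906308, -0.422618], [0.422618, 0.906308]]
[[0.906308, -0.422618], [0.422618, 0.906308]] × [-7, 8]ᵀ ≈ [-9.7251, 4.2921]ᵀ
Result: (-9.7251, 4.2921)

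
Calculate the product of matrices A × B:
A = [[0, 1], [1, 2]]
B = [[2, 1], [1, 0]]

Matrix multiplication:
C[0][0] = 0×2 + 1×1 = 1
C[0][1] = 0×1 + 1×0 = 0
C[1][0] = 1×2 + 2×1 = 4
C[1][1] = 1×1 + 2×0 = 1
Result: [[1, 0], [4, 1]]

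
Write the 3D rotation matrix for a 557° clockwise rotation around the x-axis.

Rotation matrix for clockwise 557° around x-axis:
A clockwise rotation by 557° is a counterclockwise rotation by -557°.
cos(-557°) = -0.9563, sin(-557°) = 0.2924
Result: [[1, 0, 0], [0, -0.9563, -0.2924], [0, 0.2924, -0.9563]]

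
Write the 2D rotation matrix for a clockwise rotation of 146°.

Rotation matrix formula: [[cos θ, -sin θ], [sin θ, cos θ]]
A clockwise rotation by 146° is equivalent to a counterclockwise rotation by -146°.
For θ = -146°:
cos(-146°) = -0.8290
sin(-146°) = -0.5592
Result: [[-0.8290, 0.5592], [-0.5592, -0.8290]]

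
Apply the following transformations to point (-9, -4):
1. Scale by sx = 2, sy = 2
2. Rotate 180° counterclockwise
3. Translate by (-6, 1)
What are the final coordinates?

Step 1: Scale → (-18, -8)
Step 2: Rotate 180° → (18, 8)
Step 3: Translate → (12, 9)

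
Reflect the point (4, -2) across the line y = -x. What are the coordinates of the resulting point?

Reflection across line y = -x: (4, -2) → (2, -4)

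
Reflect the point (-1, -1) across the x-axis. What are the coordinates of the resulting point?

Reflection across x-axis: (-1, -1) → (-1, 1)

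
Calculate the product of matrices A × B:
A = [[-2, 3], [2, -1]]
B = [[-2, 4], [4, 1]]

Matrix multiplication:
C[0][0] = -2×-2 + 3×4 = 16
C[0][1] = -2×4 + 3×1 = -5
C[1][0] = 2×-2 + -1×4 = -8
C[1][1] = 2×4 + -1×1 = 7
Result: [[16, -5], [-8, 7]]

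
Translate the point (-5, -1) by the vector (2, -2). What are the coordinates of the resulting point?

Translation by (2, -2) (homogeneous matrix [[1, 0, 2], [0, 1, -2], [0, 0, 1]]):
x' = -5 + 2 = -3
y' = -1 + -2 = -3
Result: (-3, -3)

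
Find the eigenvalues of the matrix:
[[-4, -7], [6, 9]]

Characteristic equation: det(A - λI) = 0
λ² - (trace)λ + (det) = 0
trace = -4 + 9 = 5, det = (-4)(9) - (-7)(6) = 6
λ² - (5)λ + (6) = 0
λ = (5 ± √((5)² - 4·(6))) / 2 = (5 ± √1) / 2
Solving: λ = 2, 3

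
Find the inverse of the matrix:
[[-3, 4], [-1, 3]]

For [[a,b],[c,d]], inverse = (1/det)·[[d,-b],[-c,a]]
det = (-3)(3) - (4)(-1) = -9 - -4 = -5
Inverse = (1/-5)·[[3, -4], [1, -3]]
= [[-3/5, 4/5], [-1/5, 3/5]]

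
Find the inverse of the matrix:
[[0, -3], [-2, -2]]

For [[a,b],[c,d]], inverse = (1/det)·[[d,-b],[-c,a]]
det = (0)(-2) - (-3)(-2) = 0 - 6 = -6
Inverse = (1/-6)·[[-2, 3], [2, 0]]
= [[1/3, -1/2], [-1/3, 0]]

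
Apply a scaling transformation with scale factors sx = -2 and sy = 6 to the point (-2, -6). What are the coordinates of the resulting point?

Scaling matrix:
[[-2, 0], [0, 6]]
Result: (-2 × -2, -6 × 6) = (4, -36)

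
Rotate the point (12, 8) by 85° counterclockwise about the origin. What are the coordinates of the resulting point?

Rotation matrix for 85°: [[cos 85°, -sin 85°], [sin 85°, cos 85°]] ≈ [[0.087156, -0.996195], [0.996195, 0.087156]]
[[0.087156, -0.996195], [0.996195, 0.087156]] × [12, 8]ᵀ ≈ [-6.9237, 12.6516]ᵀ
Result: (-6.9237, 12.6516)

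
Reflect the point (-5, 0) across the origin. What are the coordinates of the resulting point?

Reflection across origin: (-5, 0) → (5, 0)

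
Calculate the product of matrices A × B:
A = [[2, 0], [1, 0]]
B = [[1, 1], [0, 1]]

Matrix multiplication:
C[0][0] = 2×1 + 0×0 = 2
C[0][1] = 2×1 + 0×1 = 2
C[1][0] = 1×1 + 0×0 = 1
C[1][1] = 1×1 + 0×1 = 1
Result: [[2, 2], [1, 1]]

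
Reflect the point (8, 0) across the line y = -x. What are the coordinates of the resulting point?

Reflection across line y = -x: (8, 0) → (0, -8)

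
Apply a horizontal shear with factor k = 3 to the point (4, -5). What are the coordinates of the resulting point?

Shear matrix for horizontal shear with factor k = 3:
[[1, 3], [0, 1]]
Result: (4, -5) → (-11, -5)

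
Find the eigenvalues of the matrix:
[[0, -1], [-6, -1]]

Characteristic equation: det(A - λI) = 0
λ² - (trace)λ + (det) = 0
trace = 0 + -1 = -1, det = (0)(-1) - (-1)(-6) = -6
λ² - (-1)λ + (-6) = 0
λ = (-1 ± √((-1)² - 4·(-6))) / 2 = (-1 ± √25) / 2
Solving: λ = -3, 2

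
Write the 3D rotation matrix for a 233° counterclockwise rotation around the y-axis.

Rotation matrix for counterclockwise 233° around y-axis:
cos(233°) = -0.6018, sin(233°) = -0.7986
Result: [[-0.6018, 0, -0.7986], [0, 1, 0], [0.7986, 0, -0.6018]]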